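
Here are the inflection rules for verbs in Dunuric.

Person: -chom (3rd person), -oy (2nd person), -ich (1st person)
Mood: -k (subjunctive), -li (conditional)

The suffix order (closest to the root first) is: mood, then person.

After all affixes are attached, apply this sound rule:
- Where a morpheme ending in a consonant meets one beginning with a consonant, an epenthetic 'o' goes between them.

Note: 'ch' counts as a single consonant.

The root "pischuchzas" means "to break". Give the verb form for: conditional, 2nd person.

pischuchzasolioy

Attach mood conditional -li → pischuchzasli.
Attach person 2nd person -oy → pischuchzaslioy.
Apply epenthesis: pischuchzaslioy → pischuchzasolioy.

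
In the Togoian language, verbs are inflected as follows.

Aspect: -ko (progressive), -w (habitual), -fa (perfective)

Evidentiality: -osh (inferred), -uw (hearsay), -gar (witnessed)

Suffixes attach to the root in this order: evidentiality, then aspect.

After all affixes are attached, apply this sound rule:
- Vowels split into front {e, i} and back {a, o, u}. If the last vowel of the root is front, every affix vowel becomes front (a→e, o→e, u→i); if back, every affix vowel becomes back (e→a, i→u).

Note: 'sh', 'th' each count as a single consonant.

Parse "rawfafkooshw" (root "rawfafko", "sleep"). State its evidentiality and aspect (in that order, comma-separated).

inferred, habitual

Segment: rawfafko-osh-w.
evidentiality: -osh → inferred.
aspect: -w → habitual.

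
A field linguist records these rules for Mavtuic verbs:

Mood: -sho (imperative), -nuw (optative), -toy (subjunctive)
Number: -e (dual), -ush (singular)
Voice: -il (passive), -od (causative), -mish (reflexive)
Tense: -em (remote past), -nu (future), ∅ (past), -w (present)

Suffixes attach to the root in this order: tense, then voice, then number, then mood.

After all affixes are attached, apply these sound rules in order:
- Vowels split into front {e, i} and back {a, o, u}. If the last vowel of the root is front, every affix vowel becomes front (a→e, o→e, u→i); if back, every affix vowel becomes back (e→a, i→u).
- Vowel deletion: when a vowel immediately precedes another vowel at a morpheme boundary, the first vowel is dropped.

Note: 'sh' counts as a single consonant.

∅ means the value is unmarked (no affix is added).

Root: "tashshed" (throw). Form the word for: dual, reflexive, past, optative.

tashshedmisheniw

tense = past: zero marking, form stays tashshed.
Attach voice reflexive -mish → tashshedmish.
Attach number dual -e → tashshedmishe.
Attach mood optative -nuw → tashshedmishenuw.
Apply vowel harmony: tashshedmishenuw → tashshedmisheniw.
Vowel deletion: no change.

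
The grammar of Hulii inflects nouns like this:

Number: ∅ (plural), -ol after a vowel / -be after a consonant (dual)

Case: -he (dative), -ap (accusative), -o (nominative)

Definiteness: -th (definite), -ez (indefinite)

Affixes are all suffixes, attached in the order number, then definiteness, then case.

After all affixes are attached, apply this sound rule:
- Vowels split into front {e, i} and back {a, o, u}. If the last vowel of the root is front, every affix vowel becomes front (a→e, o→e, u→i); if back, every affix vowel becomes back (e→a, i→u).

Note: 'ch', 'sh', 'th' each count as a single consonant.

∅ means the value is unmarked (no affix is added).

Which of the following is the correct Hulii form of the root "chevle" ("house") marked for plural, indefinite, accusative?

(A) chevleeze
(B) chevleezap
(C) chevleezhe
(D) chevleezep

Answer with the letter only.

number = plural: zero marking, form stays chevle.
Attach definiteness indefinite -ez → chevleez.
Attach case accusative -ap → chevleezap.
Apply vowel harmony: chevleezap → chevleezep.
So the correct form is chevleezep, option (D).
(B) chevleezap is wrong: it fails to apply the sound rule(s).
(C) chevleezhe is wrong: it uses dative instead of accusative for case.
(A) chevleeze is wrong: it uses nominative instead of accusative for case.

D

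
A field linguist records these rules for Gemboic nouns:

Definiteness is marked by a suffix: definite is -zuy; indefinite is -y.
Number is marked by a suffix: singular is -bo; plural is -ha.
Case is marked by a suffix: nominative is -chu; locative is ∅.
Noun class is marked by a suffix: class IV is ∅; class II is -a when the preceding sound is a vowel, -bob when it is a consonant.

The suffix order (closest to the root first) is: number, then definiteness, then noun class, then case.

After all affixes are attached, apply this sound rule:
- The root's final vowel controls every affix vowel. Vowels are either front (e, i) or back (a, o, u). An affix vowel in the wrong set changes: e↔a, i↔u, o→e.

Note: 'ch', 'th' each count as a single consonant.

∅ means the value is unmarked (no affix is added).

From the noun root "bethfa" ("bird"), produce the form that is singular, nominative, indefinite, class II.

bethfaboybobchu

Attach number singular -bo → bethfabo.
Attach definiteness indefinite -y → bethfaboy.
Attach noun class class II -bob (after consonant 'y') → bethfaboybob.
Attach case nominative -chu → bethfaboybobchu.
Vowel harmony: no change.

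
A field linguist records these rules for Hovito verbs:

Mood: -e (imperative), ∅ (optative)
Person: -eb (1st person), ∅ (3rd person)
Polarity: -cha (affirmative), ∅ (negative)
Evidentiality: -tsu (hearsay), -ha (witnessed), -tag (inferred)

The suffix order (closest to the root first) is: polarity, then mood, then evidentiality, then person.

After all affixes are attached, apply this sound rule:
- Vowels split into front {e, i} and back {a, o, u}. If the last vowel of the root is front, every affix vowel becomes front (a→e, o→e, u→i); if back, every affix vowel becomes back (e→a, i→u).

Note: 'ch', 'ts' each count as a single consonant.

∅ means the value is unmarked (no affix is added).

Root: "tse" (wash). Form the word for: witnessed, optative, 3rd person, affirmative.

tsechehe

Attach polarity affirmative -cha → tsecha.
mood = optative: zero marking, form stays tsecha.
Attach evidentiality witnessed -ha → tsechaha.
person = 3rd person: zero marking, form stays tsechaha.
Apply vowel harmony: tsechaha → tsechehe.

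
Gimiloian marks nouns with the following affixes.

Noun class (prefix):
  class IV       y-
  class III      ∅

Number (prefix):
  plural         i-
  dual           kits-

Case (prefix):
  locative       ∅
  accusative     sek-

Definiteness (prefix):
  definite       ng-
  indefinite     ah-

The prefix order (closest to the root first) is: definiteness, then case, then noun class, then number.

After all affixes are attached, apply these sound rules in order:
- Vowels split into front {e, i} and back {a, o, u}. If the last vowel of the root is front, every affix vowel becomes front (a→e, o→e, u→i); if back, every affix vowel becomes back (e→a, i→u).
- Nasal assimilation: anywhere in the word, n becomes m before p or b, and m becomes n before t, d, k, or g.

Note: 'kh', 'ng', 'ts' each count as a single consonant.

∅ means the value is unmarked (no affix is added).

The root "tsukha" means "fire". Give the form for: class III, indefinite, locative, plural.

Attach definiteness indefinite ah- → ahtsukha.
case = locative: zero marking, form stays ahtsukha.
noun class = class III: zero marking, form stays ahtsukha.
Attach number plural i- → iahtsukha.
Apply vowel harmony: iahtsukha → uahtsukha.
Nasal assimilation: no change.

uahtsukha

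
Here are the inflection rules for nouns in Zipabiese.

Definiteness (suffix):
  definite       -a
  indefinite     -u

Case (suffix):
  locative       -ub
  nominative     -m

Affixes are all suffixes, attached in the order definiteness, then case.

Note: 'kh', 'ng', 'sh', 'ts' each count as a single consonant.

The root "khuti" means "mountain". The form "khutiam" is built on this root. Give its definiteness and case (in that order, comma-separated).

Segment: khuti-a-m.
definiteness: -a → definite.
case: -m → nominative.

definite, nominative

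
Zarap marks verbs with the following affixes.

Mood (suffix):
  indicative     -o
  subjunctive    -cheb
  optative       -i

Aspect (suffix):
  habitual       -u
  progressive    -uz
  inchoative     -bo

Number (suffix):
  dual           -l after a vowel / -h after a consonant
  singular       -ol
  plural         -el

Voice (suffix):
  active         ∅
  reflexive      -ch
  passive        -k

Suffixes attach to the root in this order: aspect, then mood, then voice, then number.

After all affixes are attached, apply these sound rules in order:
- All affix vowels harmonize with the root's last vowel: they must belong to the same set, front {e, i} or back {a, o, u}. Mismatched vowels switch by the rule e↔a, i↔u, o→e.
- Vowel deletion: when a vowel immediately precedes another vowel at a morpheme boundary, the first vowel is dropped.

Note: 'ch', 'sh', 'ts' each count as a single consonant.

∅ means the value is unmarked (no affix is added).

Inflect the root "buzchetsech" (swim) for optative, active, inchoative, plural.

buzchetsechbel

Attach aspect inchoative -bo → buzchetsechbo.
Attach mood optative -i → buzchetsechboi.
voice = active: zero marking, form stays buzchetsechboi.
Attach number plural -el → buzchetsechboiel.
Apply vowel harmony: buzchetsechboiel → buzchetsechbeiel.
Apply vowel deletion: buzchetsechbeiel → buzchetsechbel.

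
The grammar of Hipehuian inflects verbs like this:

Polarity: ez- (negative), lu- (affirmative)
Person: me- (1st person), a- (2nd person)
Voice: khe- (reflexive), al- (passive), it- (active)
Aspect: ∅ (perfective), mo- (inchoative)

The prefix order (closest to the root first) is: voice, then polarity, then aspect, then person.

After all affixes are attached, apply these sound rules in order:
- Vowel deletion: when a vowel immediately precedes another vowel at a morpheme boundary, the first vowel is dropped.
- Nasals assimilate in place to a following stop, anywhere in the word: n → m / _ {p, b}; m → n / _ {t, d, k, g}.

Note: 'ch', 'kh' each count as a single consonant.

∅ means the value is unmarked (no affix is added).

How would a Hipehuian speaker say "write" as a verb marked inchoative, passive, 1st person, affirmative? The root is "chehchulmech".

Attach voice passive al- → alchehchulmech.
Attach polarity affirmative lu- → lualchehchulmech.
Attach aspect inchoative mo- → molualchehchulmech.
Attach person 1st person me- → memolualchehchulmech.
Apply vowel deletion: memolualchehchulmech → memolalchehchulmech.
Nasal assimilation: no change.

memolalchehchulmech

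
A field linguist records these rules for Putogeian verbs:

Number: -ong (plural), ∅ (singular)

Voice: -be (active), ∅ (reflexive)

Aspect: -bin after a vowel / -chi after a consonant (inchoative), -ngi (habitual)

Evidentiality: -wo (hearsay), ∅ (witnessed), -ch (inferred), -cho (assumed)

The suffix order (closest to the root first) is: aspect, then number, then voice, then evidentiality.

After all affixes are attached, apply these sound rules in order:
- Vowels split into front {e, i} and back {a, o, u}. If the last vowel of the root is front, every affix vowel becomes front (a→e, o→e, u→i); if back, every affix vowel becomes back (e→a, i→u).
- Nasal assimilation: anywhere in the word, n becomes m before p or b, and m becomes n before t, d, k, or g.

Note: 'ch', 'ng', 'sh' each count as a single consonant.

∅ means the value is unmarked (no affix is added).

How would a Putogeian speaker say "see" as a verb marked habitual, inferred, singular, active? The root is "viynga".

Attach aspect habitual -ngi → viyngangi.
number = singular: zero marking, form stays viyngangi.
Attach voice active -be → viyngangibe.
Attach evidentiality inferred -ch → viyngangibech.
Apply vowel harmony: viyngangibech → viyngangubach.
Nasal assimilation: no change.

viyngangubach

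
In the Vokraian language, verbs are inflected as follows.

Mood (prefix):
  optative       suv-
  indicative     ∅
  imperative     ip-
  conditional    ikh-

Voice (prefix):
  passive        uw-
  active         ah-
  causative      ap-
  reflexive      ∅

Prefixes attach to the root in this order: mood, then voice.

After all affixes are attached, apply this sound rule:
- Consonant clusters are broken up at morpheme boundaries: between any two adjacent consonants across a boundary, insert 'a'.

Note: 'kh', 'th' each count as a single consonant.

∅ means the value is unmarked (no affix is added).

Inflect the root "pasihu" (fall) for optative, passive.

Attach mood optative suv- → suvpasihu.
Attach voice passive uw- → uwsuvpasihu.
Apply epenthesis: uwsuvpasihu → uwasuvapasihu.

uwasuvapasihu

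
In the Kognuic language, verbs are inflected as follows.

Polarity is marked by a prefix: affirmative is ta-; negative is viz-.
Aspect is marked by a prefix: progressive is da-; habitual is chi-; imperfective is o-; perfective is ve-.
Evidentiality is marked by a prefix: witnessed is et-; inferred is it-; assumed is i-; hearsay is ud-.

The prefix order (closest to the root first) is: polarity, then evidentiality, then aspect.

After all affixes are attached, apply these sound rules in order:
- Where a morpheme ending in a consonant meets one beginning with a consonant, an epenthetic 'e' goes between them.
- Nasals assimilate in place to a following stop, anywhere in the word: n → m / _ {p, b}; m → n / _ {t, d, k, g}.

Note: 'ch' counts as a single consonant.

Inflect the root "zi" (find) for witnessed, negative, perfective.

Attach polarity negative viz- → vizzi.
Attach evidentiality witnessed et- → etvizzi.
Attach aspect perfective ve- → veetvizzi.
Apply epenthesis: veetvizzi → veetevizezi.
Nasal assimilation: no change.

veetevizezi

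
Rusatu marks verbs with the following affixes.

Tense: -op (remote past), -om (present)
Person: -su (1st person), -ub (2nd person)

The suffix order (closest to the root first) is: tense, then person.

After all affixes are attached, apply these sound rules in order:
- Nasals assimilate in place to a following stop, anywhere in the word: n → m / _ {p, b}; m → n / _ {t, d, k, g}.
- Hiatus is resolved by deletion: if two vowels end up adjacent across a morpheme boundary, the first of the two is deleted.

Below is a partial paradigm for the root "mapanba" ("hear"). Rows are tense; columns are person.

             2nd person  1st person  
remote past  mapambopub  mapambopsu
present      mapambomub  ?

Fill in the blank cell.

Attach tense present -om → mapanbaom.
Attach person 1st person -su → mapanbaomsu.
Apply nasal assimilation: mapanbaomsu → mapambaomsu.
Apply vowel deletion: mapambaomsu → mapambomsu.

mapambomsu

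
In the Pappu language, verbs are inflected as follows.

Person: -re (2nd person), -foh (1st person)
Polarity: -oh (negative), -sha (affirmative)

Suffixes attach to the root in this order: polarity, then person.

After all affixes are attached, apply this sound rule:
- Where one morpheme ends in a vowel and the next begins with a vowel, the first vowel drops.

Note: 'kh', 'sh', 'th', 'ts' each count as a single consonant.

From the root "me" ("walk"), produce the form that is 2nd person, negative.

Attach polarity negative -oh → meoh.
Attach person 2nd person -re → meohre.
Apply vowel deletion: meohre → mohre.

mohre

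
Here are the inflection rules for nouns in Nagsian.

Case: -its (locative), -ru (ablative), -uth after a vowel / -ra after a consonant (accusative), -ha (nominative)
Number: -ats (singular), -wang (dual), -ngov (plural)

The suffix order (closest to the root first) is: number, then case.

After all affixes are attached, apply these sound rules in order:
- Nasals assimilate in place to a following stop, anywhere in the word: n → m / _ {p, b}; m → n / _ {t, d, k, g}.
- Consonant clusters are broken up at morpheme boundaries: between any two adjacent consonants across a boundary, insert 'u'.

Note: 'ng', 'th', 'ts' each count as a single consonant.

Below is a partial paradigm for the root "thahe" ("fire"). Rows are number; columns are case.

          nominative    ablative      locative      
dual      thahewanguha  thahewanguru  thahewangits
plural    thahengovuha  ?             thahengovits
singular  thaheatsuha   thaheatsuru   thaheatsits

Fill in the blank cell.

Attach number plural -ngov → thahengov.
Attach case ablative -ru → thahengovru.
Nasal assimilation: no change.
Apply epenthesis: thahengovru → thahengovuru.

thahengovuru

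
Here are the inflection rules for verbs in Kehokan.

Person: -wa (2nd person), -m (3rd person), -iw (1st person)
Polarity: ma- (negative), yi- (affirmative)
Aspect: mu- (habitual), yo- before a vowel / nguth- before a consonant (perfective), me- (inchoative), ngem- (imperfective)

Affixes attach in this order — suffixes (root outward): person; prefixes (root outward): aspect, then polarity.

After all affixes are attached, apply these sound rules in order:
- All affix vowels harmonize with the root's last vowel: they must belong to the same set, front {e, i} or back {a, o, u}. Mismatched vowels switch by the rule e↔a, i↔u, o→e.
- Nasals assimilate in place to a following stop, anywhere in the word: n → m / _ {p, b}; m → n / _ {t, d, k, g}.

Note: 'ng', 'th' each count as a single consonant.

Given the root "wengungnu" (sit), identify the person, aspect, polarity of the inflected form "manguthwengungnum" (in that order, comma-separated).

Segment: ma-nguth-wengungnu-m.
person: -m → 3rd person.
aspect: yo/nguth- → perfective.
polarity: ma- → negative.

3rd person, perfective, negative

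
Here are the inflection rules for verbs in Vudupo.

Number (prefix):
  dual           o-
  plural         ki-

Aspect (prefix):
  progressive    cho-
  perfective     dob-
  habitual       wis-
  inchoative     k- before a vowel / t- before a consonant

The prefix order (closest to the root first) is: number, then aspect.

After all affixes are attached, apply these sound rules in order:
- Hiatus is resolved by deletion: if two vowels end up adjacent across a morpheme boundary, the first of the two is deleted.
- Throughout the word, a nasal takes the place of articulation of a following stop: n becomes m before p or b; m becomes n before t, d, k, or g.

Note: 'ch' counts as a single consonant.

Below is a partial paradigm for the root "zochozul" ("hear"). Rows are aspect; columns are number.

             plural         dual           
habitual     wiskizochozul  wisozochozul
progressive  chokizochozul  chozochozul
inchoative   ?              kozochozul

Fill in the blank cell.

Attach number plural ki- → kizochozul.
Attach aspect inchoative t- (before consonant 'k') → tkizochozul.
Vowel deletion: no change.
Nasal assimilation: no change.

tkizochozul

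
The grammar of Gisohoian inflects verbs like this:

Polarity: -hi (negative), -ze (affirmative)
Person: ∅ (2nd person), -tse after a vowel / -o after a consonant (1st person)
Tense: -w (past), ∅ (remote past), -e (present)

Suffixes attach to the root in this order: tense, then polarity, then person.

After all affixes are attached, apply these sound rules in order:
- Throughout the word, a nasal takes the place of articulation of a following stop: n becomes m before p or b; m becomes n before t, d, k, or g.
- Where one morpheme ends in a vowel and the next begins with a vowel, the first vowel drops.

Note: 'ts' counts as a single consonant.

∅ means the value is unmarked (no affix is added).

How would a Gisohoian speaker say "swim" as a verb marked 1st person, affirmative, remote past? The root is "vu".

vuzetse

tense = remote past: zero marking, form stays vu.
Attach polarity affirmative -ze → vuze.
Attach person 1st person -tse (after vowel 'e') → vuzetse.
Nasal assimilation: no change.
Vowel deletion: no change.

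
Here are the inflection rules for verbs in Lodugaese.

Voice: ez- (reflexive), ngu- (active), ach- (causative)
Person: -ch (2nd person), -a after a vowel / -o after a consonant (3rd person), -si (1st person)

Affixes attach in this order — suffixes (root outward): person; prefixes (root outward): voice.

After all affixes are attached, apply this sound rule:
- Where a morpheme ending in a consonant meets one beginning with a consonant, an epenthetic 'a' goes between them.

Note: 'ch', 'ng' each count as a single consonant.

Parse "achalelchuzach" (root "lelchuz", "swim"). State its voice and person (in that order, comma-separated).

causative, 2nd person

Segment: ach-lelchuz-ch.
voice: ach- → causative.
person: -ch → 2nd person.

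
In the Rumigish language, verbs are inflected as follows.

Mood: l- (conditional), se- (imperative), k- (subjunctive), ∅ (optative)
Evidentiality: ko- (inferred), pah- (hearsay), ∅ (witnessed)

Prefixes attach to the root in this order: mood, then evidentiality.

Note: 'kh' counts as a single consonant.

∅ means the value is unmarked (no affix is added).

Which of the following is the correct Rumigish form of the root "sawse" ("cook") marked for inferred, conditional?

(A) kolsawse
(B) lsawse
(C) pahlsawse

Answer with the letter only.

Attach mood conditional l- → lsawse.
Attach evidentiality inferred ko- → kolsawse.
So the correct form is kolsawse, option (A).
(B) lsawse is wrong: it uses witnessed instead of inferred for evidentiality.
(C) pahlsawse is wrong: it uses hearsay instead of inferred for evidentiality.

A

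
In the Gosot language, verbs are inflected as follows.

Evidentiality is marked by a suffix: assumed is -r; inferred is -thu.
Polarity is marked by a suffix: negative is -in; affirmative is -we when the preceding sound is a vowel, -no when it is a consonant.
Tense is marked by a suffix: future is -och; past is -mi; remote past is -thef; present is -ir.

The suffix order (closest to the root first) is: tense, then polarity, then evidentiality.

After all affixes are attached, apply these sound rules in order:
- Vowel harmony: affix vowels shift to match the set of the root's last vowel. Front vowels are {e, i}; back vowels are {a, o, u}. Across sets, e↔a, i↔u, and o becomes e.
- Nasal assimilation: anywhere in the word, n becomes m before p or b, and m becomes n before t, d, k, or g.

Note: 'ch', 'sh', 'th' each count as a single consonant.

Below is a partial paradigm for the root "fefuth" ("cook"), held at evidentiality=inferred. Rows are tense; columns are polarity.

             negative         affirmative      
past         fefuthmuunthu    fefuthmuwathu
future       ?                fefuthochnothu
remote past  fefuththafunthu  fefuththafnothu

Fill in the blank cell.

Attach tense future -och → fefuthoch.
Attach polarity negative -in → fefuthochin.
Attach evidentiality inferred -thu → fefuthochinthu.
Apply vowel harmony: fefuthochinthu → fefuthochunthu.
Nasal assimilation: no change.

fefuthochunthu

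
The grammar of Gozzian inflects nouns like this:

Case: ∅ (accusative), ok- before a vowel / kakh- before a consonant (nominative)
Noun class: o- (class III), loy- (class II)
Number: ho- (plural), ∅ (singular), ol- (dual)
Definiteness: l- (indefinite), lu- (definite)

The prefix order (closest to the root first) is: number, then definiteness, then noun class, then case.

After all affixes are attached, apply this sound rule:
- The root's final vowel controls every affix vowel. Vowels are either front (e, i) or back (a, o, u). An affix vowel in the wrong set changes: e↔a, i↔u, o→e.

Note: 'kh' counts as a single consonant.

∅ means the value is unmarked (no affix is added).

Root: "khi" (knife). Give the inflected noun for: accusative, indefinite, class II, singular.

number = singular: zero marking, form stays khi.
Attach definiteness indefinite l- → lkhi.
Attach noun class class II loy- → loylkhi.
case = accusative: zero marking, form stays loylkhi.
Apply vowel harmony: loylkhi → leylkhi.

leylkhi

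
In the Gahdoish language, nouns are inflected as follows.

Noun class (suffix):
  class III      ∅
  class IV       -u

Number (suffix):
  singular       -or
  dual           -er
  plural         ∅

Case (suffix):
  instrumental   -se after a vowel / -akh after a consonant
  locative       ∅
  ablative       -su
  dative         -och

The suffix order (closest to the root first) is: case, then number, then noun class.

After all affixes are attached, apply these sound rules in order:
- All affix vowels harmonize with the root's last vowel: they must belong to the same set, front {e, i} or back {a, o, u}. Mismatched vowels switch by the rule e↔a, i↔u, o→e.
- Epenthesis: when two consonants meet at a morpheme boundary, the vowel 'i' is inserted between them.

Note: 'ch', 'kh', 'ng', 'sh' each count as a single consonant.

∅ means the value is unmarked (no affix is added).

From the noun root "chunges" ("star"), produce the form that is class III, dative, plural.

chungesech

Attach case dative -och → chungesoch.
number = plural: zero marking, form stays chungesoch.
noun class = class III: zero marking, form stays chungesoch.
Apply vowel harmony: chungesoch → chungesech.
Epenthesis: no change.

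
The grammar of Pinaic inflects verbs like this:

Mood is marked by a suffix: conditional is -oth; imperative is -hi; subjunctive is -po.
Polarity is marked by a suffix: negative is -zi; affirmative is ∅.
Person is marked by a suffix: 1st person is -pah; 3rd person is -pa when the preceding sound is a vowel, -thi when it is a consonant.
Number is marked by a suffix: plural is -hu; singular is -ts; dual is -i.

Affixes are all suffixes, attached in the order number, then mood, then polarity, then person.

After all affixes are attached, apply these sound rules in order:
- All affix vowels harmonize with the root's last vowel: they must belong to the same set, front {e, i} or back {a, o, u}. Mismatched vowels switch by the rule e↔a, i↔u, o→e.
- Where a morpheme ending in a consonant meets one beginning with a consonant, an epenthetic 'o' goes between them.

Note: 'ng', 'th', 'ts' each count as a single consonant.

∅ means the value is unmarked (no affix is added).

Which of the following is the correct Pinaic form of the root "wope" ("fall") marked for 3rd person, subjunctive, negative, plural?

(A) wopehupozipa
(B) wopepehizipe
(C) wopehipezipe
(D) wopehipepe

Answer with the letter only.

Attach number plural -hu → wopehu.
Attach mood subjunctive -po → wopehupo.
Attach polarity negative -zi → wopehupozi.
Attach person 3rd person -pa (after vowel 'i') → wopehupozipa.
Apply vowel harmony: wopehupozipa → wopehipezipe.
Epenthesis: no change.
So the correct form is wopehipezipe, option (C).
(D) wopehipepe is wrong: it uses affirmative instead of negative for polarity.
(A) wopehupozipa is wrong: it fails to apply the sound rule(s).
(B) wopepehizipe is wrong: it has the affixes in the wrong order.

C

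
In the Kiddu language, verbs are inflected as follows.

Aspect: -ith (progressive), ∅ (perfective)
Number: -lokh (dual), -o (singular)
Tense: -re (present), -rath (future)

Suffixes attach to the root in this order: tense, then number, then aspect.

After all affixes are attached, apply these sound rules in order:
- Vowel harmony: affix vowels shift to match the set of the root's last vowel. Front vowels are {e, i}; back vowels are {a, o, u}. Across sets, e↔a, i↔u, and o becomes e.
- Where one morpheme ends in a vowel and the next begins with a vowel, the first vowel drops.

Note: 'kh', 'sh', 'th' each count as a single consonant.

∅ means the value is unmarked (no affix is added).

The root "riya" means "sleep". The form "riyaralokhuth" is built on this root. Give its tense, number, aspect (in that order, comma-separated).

present, dual, progressive

Segment: riya-re-lokh-ith.
tense: -re → present.
number: -lokh → dual.
aspect: -ith → progressive.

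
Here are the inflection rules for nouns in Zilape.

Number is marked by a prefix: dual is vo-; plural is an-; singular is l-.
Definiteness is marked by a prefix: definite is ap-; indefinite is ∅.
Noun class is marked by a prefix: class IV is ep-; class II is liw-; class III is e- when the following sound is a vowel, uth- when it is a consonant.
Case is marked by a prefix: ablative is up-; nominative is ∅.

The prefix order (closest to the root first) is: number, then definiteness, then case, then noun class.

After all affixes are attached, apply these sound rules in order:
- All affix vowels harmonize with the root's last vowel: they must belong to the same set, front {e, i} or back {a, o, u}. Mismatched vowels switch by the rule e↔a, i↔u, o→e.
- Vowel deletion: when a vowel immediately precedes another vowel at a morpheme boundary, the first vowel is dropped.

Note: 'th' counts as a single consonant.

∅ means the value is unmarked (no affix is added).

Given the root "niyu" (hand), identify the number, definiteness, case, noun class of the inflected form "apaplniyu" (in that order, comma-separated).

Segment: ep-ap-l-niyu.
number: l- → singular.
definiteness: ap- → definite.
case: ∅ → nominative.
noun class: ep- → class IV.

singular, definite, nominative, class IV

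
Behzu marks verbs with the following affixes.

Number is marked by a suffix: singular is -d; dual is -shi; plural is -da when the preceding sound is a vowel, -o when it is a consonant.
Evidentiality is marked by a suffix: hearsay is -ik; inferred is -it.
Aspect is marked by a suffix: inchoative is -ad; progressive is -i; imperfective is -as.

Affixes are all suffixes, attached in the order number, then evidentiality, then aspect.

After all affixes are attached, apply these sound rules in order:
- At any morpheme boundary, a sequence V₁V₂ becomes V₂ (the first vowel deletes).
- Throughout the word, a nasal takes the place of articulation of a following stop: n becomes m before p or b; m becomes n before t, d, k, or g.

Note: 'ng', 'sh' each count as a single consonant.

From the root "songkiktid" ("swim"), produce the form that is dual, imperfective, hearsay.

Attach number dual -shi → songkiktidshi.
Attach evidentiality hearsay -ik → songkiktidshiik.
Attach aspect imperfective -as → songkiktidshiikas.
Apply vowel deletion: songkiktidshiikas → songkiktidshikas.
Nasal assimilation: no change.

songkiktidshikas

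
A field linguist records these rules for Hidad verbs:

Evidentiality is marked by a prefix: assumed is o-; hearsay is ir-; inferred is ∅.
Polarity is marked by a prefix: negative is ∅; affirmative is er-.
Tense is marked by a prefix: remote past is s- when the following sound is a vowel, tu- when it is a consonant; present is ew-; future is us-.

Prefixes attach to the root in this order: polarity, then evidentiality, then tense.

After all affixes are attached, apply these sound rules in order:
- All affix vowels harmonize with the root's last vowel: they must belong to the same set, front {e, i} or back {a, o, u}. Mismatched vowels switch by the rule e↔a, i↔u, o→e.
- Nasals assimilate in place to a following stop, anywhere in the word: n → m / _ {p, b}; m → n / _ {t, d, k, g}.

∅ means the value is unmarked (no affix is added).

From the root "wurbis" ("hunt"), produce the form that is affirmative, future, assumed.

Attach polarity affirmative er- → erwurbis.
Attach evidentiality assumed o- → oerwurbis.
Attach tense future us- → usoerwurbis.
Apply vowel harmony: usoerwurbis → iseerwurbis.
Nasal assimilation: no change.

iseerwurbis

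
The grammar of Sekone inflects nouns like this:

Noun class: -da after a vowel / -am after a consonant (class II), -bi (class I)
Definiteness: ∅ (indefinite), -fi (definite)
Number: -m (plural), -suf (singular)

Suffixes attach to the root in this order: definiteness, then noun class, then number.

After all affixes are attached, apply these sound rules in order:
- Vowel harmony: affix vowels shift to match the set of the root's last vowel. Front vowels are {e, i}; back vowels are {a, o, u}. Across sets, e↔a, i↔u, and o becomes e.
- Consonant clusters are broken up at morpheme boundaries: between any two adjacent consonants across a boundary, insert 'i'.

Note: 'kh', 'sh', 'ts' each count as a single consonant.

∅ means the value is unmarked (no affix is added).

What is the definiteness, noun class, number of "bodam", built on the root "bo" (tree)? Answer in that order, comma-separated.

Segment: bo-da-m.
definiteness: ∅ → indefinite.
noun class: -da/am → class II.
number: -m → plural.

indefinite, class II, plural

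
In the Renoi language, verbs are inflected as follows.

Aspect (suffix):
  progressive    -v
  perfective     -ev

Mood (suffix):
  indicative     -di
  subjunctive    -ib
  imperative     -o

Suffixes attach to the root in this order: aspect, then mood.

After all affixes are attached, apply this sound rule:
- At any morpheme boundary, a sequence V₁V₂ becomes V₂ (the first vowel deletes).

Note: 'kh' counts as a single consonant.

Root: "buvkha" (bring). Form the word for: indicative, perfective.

Attach aspect perfective -ev → buvkhaev.
Attach mood indicative -di → buvkhaevdi.
Apply vowel deletion: buvkhaevdi → buvkhevdi.

buvkhevdi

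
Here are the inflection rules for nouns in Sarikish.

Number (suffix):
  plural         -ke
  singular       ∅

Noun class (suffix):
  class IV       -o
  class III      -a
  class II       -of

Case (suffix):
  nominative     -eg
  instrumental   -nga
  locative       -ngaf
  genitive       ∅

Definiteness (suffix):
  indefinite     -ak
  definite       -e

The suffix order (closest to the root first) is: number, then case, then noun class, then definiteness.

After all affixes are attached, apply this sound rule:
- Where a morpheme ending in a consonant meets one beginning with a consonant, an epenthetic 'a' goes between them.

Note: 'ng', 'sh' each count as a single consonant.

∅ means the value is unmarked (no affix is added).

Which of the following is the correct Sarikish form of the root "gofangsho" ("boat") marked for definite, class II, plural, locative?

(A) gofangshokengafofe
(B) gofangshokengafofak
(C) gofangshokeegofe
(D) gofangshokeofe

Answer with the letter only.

A

Attach number plural -ke → gofangshoke.
Attach case locative -ngaf → gofangshokengaf.
Attach noun class class II -of → gofangshokengafof.
Attach definiteness definite -e → gofangshokengafofe.
Epenthesis: no change.
So the correct form is gofangshokengafofe, option (A).
(D) gofangshokeofe is wrong: it uses genitive instead of locative for case.
(B) gofangshokengafofak is wrong: it uses indefinite instead of definite for definiteness.
(C) gofangshokeegofe is wrong: it uses nominative instead of locative for case.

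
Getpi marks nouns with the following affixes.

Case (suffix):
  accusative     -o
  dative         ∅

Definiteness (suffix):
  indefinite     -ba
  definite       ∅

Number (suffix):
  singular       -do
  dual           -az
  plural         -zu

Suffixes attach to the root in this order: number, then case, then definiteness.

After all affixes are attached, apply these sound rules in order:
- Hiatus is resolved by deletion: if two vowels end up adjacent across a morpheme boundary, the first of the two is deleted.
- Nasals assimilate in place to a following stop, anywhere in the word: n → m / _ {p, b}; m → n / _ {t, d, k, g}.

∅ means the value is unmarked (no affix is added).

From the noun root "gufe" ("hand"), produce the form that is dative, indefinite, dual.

gufazba

Attach number dual -az → gufeaz.
case = dative: zero marking, form stays gufeaz.
Attach definiteness indefinite -ba → gufeazba.
Apply vowel deletion: gufeazba → gufazba.
Nasal assimilation: no change.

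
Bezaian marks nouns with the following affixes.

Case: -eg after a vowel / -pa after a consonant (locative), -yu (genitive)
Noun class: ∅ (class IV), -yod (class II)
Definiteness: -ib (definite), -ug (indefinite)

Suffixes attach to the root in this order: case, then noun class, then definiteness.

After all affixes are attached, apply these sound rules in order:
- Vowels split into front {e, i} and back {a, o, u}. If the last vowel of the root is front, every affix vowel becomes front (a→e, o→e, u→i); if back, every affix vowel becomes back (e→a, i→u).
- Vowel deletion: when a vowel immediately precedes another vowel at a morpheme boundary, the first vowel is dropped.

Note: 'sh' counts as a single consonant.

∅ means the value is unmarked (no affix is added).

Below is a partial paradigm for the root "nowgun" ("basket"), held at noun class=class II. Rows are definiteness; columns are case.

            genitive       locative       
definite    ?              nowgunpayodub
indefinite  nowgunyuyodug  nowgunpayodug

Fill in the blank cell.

nowgunyuyodub

Attach case genitive -yu → nowgunyu.
Attach noun class class II -yod → nowgunyuyod.
Attach definiteness definite -ib → nowgunyuyodib.
Apply vowel harmony: nowgunyuyodib → nowgunyuyodub.
Vowel deletion: no change.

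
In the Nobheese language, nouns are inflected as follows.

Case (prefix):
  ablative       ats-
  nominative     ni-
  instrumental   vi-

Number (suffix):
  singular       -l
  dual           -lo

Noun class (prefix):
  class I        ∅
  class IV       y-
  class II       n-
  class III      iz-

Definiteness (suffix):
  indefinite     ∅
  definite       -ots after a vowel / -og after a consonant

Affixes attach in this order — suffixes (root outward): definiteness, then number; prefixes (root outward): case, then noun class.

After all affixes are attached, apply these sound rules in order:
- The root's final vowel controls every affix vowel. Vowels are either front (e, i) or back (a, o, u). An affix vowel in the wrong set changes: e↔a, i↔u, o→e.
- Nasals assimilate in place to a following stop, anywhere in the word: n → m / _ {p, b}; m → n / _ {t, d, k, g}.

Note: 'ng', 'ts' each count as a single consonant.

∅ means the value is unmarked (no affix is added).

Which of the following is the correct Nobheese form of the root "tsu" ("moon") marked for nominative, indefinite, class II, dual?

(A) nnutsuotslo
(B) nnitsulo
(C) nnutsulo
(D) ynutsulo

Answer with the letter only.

Attach case nominative ni- → nitsu.
Attach noun class class II n- → nnitsu.
definiteness = indefinite: zero marking, form stays nnitsu.
Attach number dual -lo → nnitsulo.
Apply vowel harmony: nnitsulo → nnutsulo.
Nasal assimilation: no change.
So the correct form is nnutsulo, option (C).
(B) nnitsulo is wrong: it fails to apply the sound rule(s).
(A) nnutsuotslo is wrong: it uses definite instead of indefinite for definiteness.
(D) ynutsulo is wrong: it uses class IV instead of class II for noun class.

C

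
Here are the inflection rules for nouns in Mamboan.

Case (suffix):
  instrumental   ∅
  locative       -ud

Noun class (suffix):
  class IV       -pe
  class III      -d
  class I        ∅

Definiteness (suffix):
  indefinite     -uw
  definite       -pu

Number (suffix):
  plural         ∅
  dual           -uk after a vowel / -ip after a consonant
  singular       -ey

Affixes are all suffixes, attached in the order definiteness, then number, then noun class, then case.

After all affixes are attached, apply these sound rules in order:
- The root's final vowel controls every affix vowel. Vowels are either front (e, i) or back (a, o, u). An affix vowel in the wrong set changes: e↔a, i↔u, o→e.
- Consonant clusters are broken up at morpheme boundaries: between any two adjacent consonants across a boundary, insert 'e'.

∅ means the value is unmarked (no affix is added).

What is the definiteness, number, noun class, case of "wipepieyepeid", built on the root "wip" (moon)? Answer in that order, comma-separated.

definite, singular, class IV, locative

Segment: wip-pu-ey-pe-ud.
definiteness: -pu → definite.
number: -ey → singular.
noun class: -pe → class IV.
case: -ud → locative.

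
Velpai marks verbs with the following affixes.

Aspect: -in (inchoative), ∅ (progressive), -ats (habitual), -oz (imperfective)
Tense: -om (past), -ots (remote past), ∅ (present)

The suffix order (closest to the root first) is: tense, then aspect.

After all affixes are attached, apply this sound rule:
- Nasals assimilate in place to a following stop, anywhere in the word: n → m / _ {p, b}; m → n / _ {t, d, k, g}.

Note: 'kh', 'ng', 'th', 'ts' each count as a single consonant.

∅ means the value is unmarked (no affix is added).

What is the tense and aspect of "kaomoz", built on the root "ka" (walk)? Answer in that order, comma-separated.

past, imperfective

Segment: ka-om-oz.
tense: -om → past.
aspect: -oz → imperfective.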